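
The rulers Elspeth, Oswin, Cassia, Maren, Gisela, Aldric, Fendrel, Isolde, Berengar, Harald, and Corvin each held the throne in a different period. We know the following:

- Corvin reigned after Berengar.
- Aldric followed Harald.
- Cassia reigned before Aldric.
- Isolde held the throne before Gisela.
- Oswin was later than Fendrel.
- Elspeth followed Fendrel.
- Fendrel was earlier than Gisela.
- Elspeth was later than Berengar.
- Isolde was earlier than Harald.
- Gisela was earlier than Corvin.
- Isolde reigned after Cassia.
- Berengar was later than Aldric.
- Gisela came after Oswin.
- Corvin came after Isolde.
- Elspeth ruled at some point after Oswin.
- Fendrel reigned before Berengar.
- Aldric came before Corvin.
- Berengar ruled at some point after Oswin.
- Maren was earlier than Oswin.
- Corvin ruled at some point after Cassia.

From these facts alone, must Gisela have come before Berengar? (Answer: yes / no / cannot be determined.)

No chain of stated constraints runs from Gisela to Berengar, and none runs from Berengar to Gisela either.
So the relative order of Gisela and Berengar is not fixed by the given facts.

cannot be determined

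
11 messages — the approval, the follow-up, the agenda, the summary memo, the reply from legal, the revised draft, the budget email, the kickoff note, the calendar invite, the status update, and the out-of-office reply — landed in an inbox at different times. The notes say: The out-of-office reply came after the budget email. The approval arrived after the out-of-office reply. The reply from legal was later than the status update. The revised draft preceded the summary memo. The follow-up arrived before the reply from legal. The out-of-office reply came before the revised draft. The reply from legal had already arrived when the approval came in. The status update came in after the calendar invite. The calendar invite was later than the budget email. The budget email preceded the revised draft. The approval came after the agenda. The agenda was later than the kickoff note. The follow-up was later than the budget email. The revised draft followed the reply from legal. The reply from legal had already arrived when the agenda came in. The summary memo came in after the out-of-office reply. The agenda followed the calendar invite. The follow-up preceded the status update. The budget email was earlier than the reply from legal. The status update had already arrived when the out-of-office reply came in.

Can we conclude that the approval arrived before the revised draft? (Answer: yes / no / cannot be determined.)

No chain of stated constraints runs from the approval to the revised draft, and none runs from the revised draft to the approval either.
So the relative order of the approval and the revised draft is not fixed by the given facts.

cannot be determined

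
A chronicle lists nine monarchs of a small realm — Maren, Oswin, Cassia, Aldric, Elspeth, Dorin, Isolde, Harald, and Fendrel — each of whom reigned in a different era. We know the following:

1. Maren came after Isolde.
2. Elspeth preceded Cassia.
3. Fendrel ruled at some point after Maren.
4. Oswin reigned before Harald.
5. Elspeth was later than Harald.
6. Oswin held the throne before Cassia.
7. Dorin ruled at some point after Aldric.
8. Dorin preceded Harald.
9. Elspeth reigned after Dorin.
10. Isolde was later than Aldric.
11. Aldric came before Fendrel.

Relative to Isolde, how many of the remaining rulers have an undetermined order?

5

Forced before Isolde: Aldric; forced after Isolde: Fendrel and Maren.
That leaves Cassia, Dorin, Elspeth, Harald, and Oswin with no forced order relative to Isolde — 5.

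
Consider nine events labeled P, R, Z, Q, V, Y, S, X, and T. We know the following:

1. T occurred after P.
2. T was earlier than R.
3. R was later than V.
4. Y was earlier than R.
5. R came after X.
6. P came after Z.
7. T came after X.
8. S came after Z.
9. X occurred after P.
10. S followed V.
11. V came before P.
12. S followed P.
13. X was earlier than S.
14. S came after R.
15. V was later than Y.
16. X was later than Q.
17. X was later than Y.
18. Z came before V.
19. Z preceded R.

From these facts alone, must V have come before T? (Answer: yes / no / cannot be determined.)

yes

Chain the constraints: V → P → T. Each link is directly stated, so V comes before T.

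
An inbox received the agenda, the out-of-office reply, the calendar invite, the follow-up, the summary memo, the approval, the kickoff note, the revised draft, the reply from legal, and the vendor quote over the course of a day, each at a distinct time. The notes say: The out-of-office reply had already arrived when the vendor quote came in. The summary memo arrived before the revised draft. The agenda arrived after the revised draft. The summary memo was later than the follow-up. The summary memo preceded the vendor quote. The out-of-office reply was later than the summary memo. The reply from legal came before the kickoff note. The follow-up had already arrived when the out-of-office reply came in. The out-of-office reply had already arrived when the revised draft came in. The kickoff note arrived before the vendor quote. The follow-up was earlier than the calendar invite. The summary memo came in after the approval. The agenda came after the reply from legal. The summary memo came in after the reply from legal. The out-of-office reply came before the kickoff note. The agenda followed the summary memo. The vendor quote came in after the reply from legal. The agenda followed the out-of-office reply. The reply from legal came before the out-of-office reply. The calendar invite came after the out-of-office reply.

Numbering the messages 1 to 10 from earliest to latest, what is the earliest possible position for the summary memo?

The approval, the follow-up, and the reply from legal must all come before the summary memo — 3 forced predecessors.
Nothing else is forced ahead of the summary memo, so its earliest slot is position 3 + 1 = 4.

4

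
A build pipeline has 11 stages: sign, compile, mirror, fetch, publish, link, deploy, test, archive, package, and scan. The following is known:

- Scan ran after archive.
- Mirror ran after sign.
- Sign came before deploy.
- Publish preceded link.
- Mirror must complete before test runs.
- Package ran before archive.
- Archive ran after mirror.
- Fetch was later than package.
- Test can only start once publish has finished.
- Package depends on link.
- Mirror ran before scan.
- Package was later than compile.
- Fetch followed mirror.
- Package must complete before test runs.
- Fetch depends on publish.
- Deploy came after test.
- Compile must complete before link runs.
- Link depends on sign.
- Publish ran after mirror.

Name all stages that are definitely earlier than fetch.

Directly stated before fetch: mirror, package, and publish.
Compile reaches fetch via compile → package → fetch.
Link reaches fetch via link → package → fetch.
Sign reaches fetch via sign → mirror → fetch.
No chain forces scan (or any of the others) ahead of fetch.

compile, link, mirror, package, publish, sign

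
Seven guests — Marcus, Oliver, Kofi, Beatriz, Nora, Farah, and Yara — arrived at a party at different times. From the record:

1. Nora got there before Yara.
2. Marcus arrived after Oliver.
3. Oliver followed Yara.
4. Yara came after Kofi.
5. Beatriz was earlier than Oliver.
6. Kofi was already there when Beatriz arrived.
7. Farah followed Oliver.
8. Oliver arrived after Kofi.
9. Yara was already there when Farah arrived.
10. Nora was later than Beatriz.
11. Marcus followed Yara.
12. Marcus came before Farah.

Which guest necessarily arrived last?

Farah

Every other guest has a chain of constraints placing them before Farah, so Farah is last.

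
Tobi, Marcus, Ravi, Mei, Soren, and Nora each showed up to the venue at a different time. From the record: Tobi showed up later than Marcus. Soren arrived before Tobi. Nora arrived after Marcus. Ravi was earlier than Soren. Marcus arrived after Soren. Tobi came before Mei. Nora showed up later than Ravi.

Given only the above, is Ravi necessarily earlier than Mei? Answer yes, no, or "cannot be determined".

yes

Chain the constraints: Ravi → Soren → Tobi → Mei. Each link is directly stated, so Ravi comes before Mei.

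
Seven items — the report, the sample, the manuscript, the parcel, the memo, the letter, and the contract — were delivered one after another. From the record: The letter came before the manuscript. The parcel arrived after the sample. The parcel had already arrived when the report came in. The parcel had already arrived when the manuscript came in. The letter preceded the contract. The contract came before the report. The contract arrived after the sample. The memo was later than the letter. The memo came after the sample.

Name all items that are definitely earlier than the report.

Directly stated before the report: the contract and the parcel.
The letter reaches the report via the letter → the contract → the report.
The sample reaches the report via the sample → the contract → the report.
No chain forces the manuscript (or any of the others) ahead of the report.

the contract, the letter, the parcel, the sample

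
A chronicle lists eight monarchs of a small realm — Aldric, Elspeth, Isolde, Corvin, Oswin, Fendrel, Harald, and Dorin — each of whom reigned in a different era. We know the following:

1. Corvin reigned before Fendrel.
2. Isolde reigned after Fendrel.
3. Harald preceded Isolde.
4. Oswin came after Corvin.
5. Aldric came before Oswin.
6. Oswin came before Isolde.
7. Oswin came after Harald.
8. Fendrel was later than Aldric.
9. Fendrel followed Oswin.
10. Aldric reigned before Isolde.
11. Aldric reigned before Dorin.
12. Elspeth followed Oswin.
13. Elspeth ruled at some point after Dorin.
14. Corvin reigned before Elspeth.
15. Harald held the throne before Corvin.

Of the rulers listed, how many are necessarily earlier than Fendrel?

4

Directly stated before Fendrel: Aldric, Corvin, and Oswin.
Harald reaches Fendrel via Harald → Corvin → Fendrel.
No chain forces Isolde (or any of the others) ahead of Fendrel.
That's Aldric, Corvin, Harald, and Oswin — 4 in all.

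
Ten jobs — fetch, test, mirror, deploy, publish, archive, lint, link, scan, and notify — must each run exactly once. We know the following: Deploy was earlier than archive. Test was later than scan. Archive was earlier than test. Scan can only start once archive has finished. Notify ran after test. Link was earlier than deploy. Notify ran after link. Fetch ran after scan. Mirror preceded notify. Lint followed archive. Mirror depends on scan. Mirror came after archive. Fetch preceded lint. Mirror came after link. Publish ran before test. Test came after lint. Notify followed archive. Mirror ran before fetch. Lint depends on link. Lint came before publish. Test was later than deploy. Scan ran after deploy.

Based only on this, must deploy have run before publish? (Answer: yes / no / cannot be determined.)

yes

Chain the constraints: deploy → archive → lint → publish. Each link is directly stated, so deploy comes before publish.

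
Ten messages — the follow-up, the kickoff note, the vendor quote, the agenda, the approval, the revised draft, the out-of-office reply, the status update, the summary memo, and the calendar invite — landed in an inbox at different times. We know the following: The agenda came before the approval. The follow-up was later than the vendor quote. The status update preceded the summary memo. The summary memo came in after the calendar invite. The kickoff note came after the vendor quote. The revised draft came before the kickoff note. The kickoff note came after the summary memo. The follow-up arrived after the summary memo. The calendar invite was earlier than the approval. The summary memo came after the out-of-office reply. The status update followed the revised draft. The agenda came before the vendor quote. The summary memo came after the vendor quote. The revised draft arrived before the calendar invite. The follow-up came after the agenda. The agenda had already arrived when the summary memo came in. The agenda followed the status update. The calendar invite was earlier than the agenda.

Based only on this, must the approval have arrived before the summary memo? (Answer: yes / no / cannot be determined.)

cannot be determined

No chain of stated constraints runs from the approval to the summary memo, and none runs from the summary memo to the approval either.
So the relative order of the approval and the summary memo is not fixed by the given facts.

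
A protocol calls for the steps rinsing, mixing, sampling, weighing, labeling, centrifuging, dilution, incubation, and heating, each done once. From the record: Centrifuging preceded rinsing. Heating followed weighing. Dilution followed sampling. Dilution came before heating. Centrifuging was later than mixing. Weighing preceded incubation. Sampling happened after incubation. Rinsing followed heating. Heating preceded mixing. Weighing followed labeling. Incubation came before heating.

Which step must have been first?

labeling

Labeling has a chain of constraints placing it before every other step, so labeling must be first.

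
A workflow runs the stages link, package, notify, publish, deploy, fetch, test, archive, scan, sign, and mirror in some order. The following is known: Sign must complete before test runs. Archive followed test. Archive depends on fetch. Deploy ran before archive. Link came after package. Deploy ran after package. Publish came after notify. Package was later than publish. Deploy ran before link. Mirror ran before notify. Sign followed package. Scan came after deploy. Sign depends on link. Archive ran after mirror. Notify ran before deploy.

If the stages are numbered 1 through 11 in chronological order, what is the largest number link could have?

Link must come before archive, sign, and test — 3 stages forced after it.
Everything else can be placed before link in some valid order, so link can sit as late as position 11 − 3 = 8.

8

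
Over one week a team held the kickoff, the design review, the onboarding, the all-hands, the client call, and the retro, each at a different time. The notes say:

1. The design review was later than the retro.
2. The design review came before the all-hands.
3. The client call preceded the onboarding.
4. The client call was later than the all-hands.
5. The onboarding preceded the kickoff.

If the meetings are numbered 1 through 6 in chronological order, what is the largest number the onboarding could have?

5

The onboarding must come before the kickoff — 1 meeting forced after it.
Everything else can be placed before the onboarding in some valid order, so the onboarding can sit as late as position 6 − 1 = 5.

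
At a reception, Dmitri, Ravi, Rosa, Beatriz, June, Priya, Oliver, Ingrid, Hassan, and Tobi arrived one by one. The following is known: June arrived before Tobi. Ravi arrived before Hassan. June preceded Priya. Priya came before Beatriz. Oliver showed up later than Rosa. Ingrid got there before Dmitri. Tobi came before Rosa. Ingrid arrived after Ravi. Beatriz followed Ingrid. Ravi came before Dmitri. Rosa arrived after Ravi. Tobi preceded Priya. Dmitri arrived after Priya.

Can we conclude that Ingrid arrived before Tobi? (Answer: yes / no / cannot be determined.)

cannot be determined

No chain of stated constraints runs from Ingrid to Tobi, and none runs from Tobi to Ingrid either.
So the relative order of Ingrid and Tobi is not fixed by the given facts.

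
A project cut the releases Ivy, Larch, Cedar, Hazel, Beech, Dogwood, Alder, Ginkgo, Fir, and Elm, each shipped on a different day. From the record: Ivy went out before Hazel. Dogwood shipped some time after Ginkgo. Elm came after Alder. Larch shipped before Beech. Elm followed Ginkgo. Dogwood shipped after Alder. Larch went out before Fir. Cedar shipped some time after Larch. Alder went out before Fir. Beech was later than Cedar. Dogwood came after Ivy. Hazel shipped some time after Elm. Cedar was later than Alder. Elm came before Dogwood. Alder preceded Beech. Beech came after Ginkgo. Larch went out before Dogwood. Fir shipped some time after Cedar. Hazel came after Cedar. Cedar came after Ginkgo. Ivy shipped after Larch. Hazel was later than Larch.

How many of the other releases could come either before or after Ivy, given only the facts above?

6

Forced before Ivy: Larch; forced after Ivy: Dogwood and Hazel.
That leaves Alder, Beech, Cedar, Elm, Fir, and Ginkgo with no forced order relative to Ivy — 6.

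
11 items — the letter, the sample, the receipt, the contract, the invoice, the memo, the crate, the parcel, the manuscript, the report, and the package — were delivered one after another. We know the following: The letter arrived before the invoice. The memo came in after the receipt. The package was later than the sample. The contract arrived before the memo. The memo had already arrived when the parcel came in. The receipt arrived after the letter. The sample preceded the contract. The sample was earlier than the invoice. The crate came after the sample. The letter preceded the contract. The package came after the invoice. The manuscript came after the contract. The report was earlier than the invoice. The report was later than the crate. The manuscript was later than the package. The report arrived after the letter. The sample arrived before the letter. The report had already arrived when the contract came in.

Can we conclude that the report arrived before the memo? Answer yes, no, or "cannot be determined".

Chain the constraints: the report → the contract → the memo. Each link is directly stated, so the report comes before the memo.

yes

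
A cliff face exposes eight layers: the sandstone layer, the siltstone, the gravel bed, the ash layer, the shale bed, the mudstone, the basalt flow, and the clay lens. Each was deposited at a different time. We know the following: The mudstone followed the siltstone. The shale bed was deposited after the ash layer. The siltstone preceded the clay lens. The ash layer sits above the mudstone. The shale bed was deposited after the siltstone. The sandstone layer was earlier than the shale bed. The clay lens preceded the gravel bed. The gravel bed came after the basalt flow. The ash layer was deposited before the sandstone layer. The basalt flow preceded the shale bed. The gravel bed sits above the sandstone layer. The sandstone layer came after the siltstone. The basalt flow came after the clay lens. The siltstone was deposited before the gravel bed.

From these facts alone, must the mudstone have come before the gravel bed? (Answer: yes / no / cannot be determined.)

yes

Chain the constraints: the mudstone → the ash layer → the sandstone layer → the gravel bed. Each link is directly stated, so the mudstone comes before the gravel bed.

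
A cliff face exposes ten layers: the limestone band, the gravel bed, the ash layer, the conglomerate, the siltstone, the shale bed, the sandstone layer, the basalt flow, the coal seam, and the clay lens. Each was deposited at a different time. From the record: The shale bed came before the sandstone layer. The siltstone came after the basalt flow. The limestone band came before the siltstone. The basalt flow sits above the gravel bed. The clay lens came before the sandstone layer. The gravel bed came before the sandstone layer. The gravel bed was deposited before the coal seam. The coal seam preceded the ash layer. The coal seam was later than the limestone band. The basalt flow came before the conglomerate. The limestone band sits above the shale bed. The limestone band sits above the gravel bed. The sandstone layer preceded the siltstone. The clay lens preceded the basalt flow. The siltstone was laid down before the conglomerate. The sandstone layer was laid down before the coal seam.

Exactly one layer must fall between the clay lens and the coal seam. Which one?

Tracing the constraints gives the clay lens → the sandstone layer → the coal seam, so the sandstone layer sits after the clay lens and before the coal seam.
No other layer is forced both after the clay lens and before the coal seam.

the sandstone layer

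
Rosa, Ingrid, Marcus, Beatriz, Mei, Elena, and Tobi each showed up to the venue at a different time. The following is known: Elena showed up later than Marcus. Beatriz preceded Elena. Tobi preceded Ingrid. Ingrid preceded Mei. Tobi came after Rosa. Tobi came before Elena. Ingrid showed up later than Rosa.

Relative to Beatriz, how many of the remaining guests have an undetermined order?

5

Forced after Beatriz: Elena.
That leaves Ingrid, Marcus, Mei, Rosa, and Tobi with no forced order relative to Beatriz — 5.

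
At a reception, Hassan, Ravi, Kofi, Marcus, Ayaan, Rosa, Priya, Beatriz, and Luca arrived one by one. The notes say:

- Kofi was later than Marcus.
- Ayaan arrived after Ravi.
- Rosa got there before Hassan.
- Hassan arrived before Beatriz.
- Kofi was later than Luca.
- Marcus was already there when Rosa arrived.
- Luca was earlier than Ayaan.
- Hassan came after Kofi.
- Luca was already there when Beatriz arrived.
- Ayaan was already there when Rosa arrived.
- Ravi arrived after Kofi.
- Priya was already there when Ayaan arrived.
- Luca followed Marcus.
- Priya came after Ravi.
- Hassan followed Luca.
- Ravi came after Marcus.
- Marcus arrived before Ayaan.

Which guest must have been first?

Marcus has a chain of constraints placing them before every other guest, so Marcus must be first.

Marcus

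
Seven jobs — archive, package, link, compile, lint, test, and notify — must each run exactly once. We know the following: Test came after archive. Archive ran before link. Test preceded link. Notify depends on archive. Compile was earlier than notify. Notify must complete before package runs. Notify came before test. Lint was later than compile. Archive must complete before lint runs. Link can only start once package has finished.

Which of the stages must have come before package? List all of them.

archive, compile, notify

Directly stated before package: notify.
Archive reaches package via archive → notify → package.
Compile reaches package via compile → notify → package.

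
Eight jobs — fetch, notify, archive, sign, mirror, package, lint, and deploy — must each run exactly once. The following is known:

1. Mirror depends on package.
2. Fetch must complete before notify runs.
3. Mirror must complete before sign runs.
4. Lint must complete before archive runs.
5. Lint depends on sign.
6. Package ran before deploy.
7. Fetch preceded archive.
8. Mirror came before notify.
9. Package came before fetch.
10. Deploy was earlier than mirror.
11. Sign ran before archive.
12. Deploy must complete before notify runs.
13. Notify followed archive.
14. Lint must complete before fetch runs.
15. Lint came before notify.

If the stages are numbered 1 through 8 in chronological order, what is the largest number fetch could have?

6

Fetch must come before archive and notify — 2 stages forced after it.
Everything else can be placed before fetch in some valid order, so fetch can sit as late as position 8 − 2 = 6.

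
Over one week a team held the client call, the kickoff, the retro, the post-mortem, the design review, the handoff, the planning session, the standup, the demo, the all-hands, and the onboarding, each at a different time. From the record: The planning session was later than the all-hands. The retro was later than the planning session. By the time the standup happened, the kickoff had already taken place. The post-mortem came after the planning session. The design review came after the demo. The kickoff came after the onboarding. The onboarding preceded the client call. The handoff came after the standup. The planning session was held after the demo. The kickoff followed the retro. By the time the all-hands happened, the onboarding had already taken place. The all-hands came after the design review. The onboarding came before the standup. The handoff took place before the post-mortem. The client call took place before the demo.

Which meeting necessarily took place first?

The onboarding has a chain of constraints placing it before every other meeting, so the onboarding must be first.

the onboarding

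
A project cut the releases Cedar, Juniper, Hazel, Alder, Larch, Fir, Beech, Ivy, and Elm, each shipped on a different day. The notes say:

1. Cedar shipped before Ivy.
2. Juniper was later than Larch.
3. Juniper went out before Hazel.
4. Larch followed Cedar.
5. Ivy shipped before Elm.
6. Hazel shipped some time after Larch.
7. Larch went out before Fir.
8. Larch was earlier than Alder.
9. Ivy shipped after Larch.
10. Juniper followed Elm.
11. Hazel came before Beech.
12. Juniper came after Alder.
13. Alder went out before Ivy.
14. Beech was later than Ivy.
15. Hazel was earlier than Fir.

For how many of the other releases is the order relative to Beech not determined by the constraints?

Forced before Beech: Alder, Cedar, Elm, Hazel, Ivy, Juniper, and Larch.
That leaves Fir with no forced order relative to Beech — 1.

1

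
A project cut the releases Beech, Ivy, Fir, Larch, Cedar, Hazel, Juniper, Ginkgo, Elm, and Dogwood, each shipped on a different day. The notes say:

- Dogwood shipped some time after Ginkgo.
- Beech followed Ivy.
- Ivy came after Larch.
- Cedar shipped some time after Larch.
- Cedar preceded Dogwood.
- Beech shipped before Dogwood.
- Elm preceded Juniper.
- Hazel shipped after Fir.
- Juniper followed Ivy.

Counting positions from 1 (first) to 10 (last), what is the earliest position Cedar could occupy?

Larch must come before Cedar — 1 forced predecessor.
Nothing else is forced ahead of Cedar, so its earliest slot is position 1 + 1 = 2.

2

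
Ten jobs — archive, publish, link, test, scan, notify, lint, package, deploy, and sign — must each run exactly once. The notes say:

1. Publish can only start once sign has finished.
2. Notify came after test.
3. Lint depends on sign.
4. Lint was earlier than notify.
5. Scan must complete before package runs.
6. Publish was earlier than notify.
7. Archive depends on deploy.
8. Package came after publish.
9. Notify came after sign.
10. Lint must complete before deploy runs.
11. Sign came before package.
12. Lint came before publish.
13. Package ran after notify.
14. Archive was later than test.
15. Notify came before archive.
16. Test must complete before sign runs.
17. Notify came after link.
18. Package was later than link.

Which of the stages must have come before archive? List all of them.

Directly stated before archive: deploy, notify, and test.
Link reaches archive via link → notify → archive.
Lint reaches archive via lint → notify → archive.
Publish reaches archive via publish → notify → archive.
Likewise sign reaches archive by chaining the stated constraints.

deploy, link, lint, notify, publish, sign, test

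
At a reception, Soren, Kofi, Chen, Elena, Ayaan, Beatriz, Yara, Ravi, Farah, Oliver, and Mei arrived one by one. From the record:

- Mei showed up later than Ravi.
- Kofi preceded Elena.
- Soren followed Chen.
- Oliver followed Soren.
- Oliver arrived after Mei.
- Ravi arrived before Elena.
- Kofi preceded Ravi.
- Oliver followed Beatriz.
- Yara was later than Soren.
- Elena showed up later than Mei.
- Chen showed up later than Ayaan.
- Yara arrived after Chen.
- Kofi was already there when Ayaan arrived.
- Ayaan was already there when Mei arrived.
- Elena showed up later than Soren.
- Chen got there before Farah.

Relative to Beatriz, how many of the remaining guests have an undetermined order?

9

Forced after Beatriz: Oliver.
That leaves Ayaan, Chen, Elena, Farah, Kofi, Mei, Ravi, Soren, and Yara with no forced order relative to Beatriz — 9.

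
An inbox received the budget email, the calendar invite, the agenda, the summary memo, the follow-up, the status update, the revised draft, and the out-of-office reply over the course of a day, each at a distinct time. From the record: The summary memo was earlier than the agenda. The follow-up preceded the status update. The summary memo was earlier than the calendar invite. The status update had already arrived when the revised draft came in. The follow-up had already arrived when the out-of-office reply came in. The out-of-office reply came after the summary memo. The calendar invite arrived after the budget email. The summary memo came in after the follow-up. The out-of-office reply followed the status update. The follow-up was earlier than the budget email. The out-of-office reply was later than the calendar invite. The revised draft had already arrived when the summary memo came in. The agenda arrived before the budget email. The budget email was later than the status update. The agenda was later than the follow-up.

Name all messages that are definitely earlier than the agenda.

the follow-up, the revised draft, the status update, the summary memo

Directly stated before the agenda: the follow-up and the summary memo.
The revised draft reaches the agenda via the revised draft → the summary memo → the agenda.
The status update reaches the agenda via the status update → the revised draft → the summary memo → the agenda.
No chain forces the budget email (or any of the others) ahead of the agenda.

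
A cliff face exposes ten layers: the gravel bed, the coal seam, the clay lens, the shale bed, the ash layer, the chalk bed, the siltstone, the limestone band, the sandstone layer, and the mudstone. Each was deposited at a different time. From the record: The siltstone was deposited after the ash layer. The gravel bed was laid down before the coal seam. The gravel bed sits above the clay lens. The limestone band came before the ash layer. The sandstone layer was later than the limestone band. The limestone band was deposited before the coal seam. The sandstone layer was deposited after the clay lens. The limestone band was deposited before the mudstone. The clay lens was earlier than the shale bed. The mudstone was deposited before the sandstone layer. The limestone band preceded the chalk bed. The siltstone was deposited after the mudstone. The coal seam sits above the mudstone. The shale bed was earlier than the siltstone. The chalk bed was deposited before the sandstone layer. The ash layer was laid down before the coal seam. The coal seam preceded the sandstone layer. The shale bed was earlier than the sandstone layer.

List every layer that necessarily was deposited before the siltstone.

Directly stated before the siltstone: the ash layer, the mudstone, and the shale bed.
The clay lens reaches the siltstone via the clay lens → the shale bed → the siltstone.
The limestone band reaches the siltstone via the limestone band → the mudstone → the siltstone.
No chain forces the sandstone layer (or any of the others) ahead of the siltstone.

the ash layer, the clay lens, the limestone band, the mudstone, the shale bed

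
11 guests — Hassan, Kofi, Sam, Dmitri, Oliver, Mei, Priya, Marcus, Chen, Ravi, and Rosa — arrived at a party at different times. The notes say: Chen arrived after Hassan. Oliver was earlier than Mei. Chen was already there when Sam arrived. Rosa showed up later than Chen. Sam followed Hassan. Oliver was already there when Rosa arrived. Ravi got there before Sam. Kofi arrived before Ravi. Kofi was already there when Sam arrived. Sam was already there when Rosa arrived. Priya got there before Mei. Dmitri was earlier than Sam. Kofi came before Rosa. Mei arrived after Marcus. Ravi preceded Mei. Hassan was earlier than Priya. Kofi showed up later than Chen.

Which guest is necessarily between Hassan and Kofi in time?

Tracing the constraints gives Hassan → Chen → Kofi, so Chen sits after Hassan and before Kofi.
No other guest is forced both after Hassan and before Kofi.

Chen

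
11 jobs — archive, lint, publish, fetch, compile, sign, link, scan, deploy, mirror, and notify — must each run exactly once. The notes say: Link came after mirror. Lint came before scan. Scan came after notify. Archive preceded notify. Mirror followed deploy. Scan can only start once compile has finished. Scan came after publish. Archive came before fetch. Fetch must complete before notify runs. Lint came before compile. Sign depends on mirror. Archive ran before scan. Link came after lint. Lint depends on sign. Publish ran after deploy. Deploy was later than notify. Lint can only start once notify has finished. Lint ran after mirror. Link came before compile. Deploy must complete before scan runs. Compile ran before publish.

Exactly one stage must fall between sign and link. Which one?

Tracing the constraints gives sign → lint → link, so lint sits after sign and before link.
No other stage is forced both after sign and before link.

lint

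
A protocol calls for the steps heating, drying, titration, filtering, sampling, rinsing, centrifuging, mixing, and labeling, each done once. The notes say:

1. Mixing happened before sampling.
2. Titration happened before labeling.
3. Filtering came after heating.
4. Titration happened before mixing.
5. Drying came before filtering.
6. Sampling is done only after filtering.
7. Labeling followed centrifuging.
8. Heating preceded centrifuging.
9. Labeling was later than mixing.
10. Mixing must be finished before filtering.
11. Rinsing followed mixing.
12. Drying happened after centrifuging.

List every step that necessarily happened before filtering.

Directly stated before filtering: drying, heating, and mixing.
Centrifuging reaches filtering via centrifuging → drying → filtering.
Titration reaches filtering via titration → mixing → filtering.

centrifuging, drying, heating, mixing, titration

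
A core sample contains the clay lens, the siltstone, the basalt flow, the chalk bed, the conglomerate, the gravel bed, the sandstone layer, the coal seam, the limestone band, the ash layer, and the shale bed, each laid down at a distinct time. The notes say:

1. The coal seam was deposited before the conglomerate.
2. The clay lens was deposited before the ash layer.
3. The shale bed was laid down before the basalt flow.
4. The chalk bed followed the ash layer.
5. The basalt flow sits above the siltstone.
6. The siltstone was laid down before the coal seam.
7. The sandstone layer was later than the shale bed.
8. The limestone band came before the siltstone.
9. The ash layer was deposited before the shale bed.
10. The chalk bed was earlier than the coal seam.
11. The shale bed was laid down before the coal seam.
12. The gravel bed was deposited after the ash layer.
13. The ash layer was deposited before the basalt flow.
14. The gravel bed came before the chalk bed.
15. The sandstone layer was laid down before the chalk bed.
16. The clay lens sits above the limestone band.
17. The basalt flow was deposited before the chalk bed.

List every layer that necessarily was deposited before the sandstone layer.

Directly stated before the sandstone layer: the shale bed.
The ash layer reaches the sandstone layer via the ash layer → the shale bed → the sandstone layer.
The clay lens reaches the sandstone layer via the clay lens → the ash layer → the shale bed → the sandstone layer.
The limestone band reaches the sandstone layer via the limestone band → the clay lens → the ash layer → the shale bed → the sandstone layer.
No chain forces the coal seam (or any of the others) ahead of the sandstone layer.

the ash layer, the clay lens, the limestone band, the shale bed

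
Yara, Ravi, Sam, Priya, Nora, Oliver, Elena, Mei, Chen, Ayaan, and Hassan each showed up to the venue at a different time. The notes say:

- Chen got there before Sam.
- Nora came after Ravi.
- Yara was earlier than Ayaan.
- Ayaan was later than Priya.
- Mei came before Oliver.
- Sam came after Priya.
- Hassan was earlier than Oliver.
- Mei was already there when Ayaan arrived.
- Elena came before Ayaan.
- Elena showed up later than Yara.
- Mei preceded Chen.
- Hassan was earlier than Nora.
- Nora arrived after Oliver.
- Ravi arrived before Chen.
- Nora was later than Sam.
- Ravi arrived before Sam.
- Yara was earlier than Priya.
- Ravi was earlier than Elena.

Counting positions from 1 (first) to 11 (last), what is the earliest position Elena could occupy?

3

Ravi and Yara must both come before Elena — 2 forced predecessors.
Nothing else is forced ahead of Elena, so their earliest slot is position 2 + 1 = 3.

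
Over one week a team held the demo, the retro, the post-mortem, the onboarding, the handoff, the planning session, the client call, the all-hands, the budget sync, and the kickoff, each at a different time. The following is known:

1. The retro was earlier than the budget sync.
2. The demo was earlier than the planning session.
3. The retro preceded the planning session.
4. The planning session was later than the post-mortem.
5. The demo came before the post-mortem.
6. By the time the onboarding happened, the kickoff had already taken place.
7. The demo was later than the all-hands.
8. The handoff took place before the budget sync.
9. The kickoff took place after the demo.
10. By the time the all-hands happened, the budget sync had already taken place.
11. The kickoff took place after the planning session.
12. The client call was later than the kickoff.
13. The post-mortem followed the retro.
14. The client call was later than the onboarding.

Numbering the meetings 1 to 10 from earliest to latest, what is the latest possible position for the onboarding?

The onboarding must come before the client call — 1 meeting forced after it.
Everything else can be placed before the onboarding in some valid order, so the onboarding can sit as late as position 10 − 1 = 9.

9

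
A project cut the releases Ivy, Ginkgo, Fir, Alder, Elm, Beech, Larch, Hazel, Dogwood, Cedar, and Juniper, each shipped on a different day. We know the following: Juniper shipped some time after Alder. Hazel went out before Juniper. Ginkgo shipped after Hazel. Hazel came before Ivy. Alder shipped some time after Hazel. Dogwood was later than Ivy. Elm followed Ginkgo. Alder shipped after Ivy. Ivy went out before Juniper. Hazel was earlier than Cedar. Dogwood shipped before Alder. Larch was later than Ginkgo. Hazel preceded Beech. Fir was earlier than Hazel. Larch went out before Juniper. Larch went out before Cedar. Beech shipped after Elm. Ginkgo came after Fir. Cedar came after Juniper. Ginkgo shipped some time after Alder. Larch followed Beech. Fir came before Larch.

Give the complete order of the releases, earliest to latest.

Fir, Hazel, Ivy, Dogwood, Alder, Ginkgo, Elm, Beech, Larch, Juniper, Cedar

The constraints fix every adjacent pair, so only one ordering works:
Fir → Hazel → Ivy → Dogwood → Alder → Ginkgo → Elm → Beech → Larch → Juniper → Cedar.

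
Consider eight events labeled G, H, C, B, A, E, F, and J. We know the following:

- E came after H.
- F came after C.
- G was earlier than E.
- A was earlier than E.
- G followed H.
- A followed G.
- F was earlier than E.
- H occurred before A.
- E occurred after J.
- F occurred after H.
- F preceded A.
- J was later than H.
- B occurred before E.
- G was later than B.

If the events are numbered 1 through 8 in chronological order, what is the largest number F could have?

F must come before A and E — 2 events forced after it.
Everything else can be placed before F in some valid order, so F can sit as late as position 8 − 2 = 6.

6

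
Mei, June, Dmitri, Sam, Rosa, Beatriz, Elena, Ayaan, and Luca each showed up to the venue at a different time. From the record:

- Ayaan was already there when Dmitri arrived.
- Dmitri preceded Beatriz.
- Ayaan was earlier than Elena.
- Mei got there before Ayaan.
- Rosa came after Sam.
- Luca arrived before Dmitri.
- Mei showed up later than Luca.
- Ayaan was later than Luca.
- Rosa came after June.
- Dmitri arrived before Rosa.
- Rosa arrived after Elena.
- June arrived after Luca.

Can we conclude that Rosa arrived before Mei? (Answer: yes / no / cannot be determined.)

no

Tracing the constraints gives Mei → Ayaan → Dmitri → Rosa, so Mei must come before Rosa.
That means Rosa cannot be before Mei.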